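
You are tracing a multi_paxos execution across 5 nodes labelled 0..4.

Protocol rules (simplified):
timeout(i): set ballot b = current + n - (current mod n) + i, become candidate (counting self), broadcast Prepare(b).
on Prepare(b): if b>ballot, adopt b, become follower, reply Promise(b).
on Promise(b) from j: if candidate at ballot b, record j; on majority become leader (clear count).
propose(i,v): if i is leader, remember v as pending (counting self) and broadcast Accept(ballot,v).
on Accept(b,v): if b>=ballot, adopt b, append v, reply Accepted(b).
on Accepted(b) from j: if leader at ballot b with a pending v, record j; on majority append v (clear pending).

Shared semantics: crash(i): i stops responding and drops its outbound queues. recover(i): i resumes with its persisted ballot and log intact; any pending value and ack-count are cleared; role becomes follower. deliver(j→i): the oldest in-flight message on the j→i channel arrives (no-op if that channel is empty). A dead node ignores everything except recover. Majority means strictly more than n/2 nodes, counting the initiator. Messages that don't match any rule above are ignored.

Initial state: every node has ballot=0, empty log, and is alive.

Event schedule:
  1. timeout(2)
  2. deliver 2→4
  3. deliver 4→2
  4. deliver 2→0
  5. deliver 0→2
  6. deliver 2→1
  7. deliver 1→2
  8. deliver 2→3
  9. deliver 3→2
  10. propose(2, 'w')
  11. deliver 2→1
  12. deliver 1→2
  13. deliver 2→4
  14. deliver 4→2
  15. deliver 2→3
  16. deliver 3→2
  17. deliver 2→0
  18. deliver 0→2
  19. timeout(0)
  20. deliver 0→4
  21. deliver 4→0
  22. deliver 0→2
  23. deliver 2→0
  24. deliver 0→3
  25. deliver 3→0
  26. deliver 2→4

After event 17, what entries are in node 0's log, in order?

w

step 1 timeout(2): 2={cand,b=7,log=-}
step 2 deliver 2→4: 4={foll,b=7,log=-}
step 3 deliver 4→2: —
step 4 deliver 2→0: 0={foll,b=7,log=-}
step 5 deliver 0→2: 2={lead,b=7,log=-}
step 6 deliver 2→1: 1={foll,b=7,log=-}
step 7 deliver 1→2: —
step 8 deliver 2→3: 3={foll,b=7,log=-}
step 9 deliver 3→2: —
step 10 propose(2,'w'): —
step 11 deliver 2→1: 1={foll,b=7,log=w}
step 12 deliver 1→2: —
step 13 deliver 2→4: 4={foll,b=7,log=w}
step 14 deliver 4→2: 2={lead,b=7,log=w}
step 15 deliver 2→3: 3={foll,b=7,log=w}
step 16 deliver 3→2: —
step 17 deliver 2→0: 0={foll,b=7,log=w}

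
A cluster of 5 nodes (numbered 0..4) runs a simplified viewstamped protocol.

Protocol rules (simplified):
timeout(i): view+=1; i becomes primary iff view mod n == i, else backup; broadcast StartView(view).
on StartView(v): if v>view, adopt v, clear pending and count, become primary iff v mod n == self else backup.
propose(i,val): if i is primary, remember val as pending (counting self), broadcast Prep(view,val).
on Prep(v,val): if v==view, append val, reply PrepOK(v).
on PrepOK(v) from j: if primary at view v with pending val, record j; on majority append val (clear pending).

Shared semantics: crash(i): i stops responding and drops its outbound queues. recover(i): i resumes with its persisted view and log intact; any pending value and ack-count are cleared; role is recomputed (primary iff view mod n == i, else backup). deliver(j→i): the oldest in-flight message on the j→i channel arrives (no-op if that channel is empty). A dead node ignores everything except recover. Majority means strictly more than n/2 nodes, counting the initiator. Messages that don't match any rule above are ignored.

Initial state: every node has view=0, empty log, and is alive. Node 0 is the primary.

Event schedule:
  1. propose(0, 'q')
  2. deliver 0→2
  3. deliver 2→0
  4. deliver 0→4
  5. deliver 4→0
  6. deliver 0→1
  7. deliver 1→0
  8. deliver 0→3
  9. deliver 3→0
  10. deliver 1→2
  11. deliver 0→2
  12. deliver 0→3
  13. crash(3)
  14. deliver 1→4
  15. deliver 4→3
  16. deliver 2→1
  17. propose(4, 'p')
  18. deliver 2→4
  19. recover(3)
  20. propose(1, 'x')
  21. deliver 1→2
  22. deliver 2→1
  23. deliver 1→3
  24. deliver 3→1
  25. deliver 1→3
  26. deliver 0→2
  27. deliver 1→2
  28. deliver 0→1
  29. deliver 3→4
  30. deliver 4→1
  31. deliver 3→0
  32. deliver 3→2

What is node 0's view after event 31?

0

step 1 propose(0,'q'): —
step 2 deliver 0→2: 2={back,v=0,log=q}
step 3 deliver 2→0: —
step 4 deliver 0→4: 4={back,v=0,log=q}
step 5 deliver 4→0: 0={prim,v=0,log=q}
step 6 deliver 0→1: 1={back,v=0,log=q}
step 7 deliver 1→0: —
step 8 deliver 0→3: 3={back,v=0,log=q}
step 9 deliver 3→0: —
step 10 deliver 1→2: —
step 11 deliver 0→2: —
step 12 deliver 0→3: —
step 13 crash(3): 3={✗back,v=0,log=q}
step 14 deliver 1→4: —
step 15 deliver 4→3: —
step 16 deliver 2→1: —
step 17 propose(4,'p'): —
step 18 deliver 2→4: —
step 19 recover(3): 3={back,v=0,log=q}
step 20 propose(1,'x'): —
step 21 deliver 1→2: —
step 22 deliver 2→1: —
step 23 deliver 1→3: —
step 24 deliver 3→1: —
step 25 deliver 1→3: —
step 26 deliver 0→2: —
step 27 deliver 1→2: —
step 28 deliver 0→1: —
step 29 deliver 3→4: —
step 30 deliver 4→1: —
step 31 deliver 3→0: —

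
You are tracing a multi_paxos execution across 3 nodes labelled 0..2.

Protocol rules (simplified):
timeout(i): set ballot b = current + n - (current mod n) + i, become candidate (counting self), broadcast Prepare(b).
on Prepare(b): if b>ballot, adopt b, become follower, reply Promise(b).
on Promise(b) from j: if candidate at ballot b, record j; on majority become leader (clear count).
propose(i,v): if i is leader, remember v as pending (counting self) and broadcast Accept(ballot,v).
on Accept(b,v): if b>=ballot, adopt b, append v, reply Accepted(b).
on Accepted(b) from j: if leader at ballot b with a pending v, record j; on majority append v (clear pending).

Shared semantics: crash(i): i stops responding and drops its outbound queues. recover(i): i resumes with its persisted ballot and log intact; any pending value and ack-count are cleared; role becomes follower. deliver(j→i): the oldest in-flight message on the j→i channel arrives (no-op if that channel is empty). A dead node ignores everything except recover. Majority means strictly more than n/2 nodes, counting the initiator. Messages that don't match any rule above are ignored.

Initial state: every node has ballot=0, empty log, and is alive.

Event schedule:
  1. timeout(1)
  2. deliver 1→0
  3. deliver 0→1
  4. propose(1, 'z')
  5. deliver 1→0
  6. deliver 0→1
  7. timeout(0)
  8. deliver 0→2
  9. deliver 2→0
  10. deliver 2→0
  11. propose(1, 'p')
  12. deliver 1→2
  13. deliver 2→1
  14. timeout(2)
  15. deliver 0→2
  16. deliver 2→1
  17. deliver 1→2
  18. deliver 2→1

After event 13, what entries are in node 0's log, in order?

[1] timeout(1) → N1(cand b4 [-])
[2] deliver 1→0 → N0(foll b4 [-])
[3] deliver 0→1 → N1(lead b4 [-])
[4] propose(1,'z') → ∅
[5] deliver 1→0 → N0(foll b4 [z])
[6] deliver 0→1 → N1(lead b4 [z])
[7] timeout(0) → N0(cand b6 [z])
[8] deliver 0→2 → N2(foll b6 [-])
[9] deliver 2→0 → N0(lead b6 [z])
[10] deliver 2→0 → ∅
[11] propose(1,'p') → ∅
[12] deliver 1→2 → ∅
[13] deliver 2→1 → ∅

z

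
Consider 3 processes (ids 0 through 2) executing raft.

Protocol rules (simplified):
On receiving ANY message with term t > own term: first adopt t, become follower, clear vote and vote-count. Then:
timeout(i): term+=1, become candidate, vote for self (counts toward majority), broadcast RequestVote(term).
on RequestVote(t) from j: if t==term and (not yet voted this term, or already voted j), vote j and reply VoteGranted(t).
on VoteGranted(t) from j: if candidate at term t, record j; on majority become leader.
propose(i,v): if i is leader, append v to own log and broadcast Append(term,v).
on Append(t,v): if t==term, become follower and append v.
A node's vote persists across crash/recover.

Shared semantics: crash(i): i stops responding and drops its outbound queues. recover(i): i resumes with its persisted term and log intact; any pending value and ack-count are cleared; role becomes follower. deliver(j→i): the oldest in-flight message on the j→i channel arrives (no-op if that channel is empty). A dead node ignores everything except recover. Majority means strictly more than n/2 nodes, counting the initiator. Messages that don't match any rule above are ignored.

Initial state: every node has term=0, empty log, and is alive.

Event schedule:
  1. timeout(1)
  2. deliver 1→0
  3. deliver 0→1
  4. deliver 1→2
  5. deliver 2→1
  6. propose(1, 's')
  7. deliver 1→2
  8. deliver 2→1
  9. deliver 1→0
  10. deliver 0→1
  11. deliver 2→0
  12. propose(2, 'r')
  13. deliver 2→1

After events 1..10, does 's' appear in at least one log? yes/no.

yes

after 1 — timeout(1): n1:cand/t1/[-]
after 2 — deliver 1→0: n0:foll/t1/[-]
after 3 — deliver 0→1: n1:lead/t1/[-]
after 4 — deliver 1→2: n2:foll/t1/[-]
after 5 — deliver 2→1: ·
after 6 — propose(1,'s'): n1:lead/t1/[s]
after 7 — deliver 1→2: n2:foll/t1/[s]
after 8 — deliver 2→1: ·
after 9 — deliver 1→0: n0:foll/t1/[s]
after 10 — deliver 0→1: ·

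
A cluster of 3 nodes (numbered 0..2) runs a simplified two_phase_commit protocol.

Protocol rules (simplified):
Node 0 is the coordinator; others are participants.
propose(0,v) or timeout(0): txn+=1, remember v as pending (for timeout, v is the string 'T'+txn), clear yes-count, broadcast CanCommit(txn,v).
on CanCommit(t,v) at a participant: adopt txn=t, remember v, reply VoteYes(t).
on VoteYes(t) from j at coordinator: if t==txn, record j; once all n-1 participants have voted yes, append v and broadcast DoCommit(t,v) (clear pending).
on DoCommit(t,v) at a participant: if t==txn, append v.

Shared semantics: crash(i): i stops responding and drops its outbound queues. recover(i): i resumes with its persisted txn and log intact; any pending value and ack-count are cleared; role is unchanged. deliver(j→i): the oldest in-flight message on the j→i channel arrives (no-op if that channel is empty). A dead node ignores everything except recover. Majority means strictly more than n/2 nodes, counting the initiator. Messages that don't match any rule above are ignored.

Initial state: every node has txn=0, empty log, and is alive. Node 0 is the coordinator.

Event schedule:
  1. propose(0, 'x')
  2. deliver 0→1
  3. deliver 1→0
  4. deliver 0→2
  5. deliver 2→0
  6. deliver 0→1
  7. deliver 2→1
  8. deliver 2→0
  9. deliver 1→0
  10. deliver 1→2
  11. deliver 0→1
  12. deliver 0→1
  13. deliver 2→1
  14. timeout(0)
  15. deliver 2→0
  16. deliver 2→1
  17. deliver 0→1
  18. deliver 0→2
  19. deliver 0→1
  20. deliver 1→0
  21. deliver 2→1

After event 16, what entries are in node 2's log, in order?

e1 propose(0,'x'): 0[coor,t=1,-]
e2 deliver 0→1: 1[part,t=1,-]
e3 deliver 1→0: ·
e4 deliver 0→2: 2[part,t=1,-]
e5 deliver 2→0: 0[coor,t=1,x]
e6 deliver 0→1: 1[part,t=1,x]
e7 deliver 2→1: ·
e8 deliver 2→0: ·
e9 deliver 1→0: ·
e10 deliver 1→2: ·
e11 deliver 0→1: ·
e12 deliver 0→1: ·
e13 deliver 2→1: ·
e14 timeout(0): 0[coor,t=2,x]
e15 deliver 2→0: ·
e16 deliver 2→1: ·

empty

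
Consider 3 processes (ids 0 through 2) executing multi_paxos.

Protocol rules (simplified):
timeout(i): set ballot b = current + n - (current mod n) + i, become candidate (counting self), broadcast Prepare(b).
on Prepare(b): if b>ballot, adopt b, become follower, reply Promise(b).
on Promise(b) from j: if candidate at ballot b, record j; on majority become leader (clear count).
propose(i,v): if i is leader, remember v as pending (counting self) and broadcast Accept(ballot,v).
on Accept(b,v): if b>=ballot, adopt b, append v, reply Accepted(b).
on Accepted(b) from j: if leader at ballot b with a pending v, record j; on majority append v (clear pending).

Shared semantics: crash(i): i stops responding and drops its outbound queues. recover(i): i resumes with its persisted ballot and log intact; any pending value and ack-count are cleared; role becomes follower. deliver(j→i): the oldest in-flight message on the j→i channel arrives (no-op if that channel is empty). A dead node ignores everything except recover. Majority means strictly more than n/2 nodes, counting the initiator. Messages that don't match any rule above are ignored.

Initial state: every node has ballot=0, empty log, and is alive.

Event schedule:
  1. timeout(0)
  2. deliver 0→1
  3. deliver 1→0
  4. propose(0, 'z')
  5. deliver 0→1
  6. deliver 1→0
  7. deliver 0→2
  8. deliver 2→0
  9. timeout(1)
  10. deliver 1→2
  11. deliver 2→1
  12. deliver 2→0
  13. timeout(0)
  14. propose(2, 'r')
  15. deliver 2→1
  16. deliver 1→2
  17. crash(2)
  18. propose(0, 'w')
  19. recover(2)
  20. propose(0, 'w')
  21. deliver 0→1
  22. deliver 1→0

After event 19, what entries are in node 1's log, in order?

z

step 1 timeout(0): 0={cand,b=3,log=-}
step 2 deliver 0→1: 1={foll,b=3,log=-}
step 3 deliver 1→0: 0={lead,b=3,log=-}
step 4 propose(0,'z'): —
step 5 deliver 0→1: 1={foll,b=3,log=z}
step 6 deliver 1→0: 0={lead,b=3,log=z}
step 7 deliver 0→2: 2={foll,b=3,log=-}
step 8 deliver 2→0: —
step 9 timeout(1): 1={cand,b=7,log=z}
step 10 deliver 1→2: 2={foll,b=7,log=-}
step 11 deliver 2→1: 1={lead,b=7,log=z}
step 12 deliver 2→0: —
step 13 timeout(0): 0={cand,b=6,log=z}
step 14 propose(2,'r'): —
step 15 deliver 2→1: —
step 16 deliver 1→2: —
step 17 crash(2): 2={✗foll,b=7,log=-}
step 18 propose(0,'w'): —
step 19 recover(2): 2={foll,b=7,log=-}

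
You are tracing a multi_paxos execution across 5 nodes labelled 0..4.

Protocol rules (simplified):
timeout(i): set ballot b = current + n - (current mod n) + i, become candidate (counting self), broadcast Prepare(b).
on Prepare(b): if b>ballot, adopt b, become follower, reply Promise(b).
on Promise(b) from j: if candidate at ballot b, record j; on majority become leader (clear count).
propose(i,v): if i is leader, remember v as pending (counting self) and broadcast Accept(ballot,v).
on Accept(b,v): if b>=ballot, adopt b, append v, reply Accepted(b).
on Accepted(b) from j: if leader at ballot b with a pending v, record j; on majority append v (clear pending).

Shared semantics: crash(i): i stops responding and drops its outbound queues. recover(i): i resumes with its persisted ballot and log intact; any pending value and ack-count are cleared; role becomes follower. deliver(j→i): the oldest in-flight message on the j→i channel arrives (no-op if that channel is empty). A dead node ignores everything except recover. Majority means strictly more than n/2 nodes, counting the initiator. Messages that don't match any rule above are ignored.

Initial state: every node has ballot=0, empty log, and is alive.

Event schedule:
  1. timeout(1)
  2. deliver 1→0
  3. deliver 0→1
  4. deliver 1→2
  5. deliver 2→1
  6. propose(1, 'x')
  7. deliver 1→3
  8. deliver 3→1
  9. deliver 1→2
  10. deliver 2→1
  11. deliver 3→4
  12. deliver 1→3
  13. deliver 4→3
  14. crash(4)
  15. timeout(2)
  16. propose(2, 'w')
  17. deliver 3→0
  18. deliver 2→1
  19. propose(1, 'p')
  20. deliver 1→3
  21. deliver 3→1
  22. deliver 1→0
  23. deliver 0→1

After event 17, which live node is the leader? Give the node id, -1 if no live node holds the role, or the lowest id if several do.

1

after 1 — timeout(1): n1:cand/b6/[-]
after 2 — deliver 1→0: n0:foll/b6/[-]
after 3 — deliver 0→1: ·
after 4 — deliver 1→2: n2:foll/b6/[-]
after 5 — deliver 2→1: n1:lead/b6/[-]
after 6 — propose(1,'x'): ·
after 7 — deliver 1→3: n3:foll/b6/[-]
after 8 — deliver 3→1: ·
after 9 — deliver 1→2: n2:foll/b6/[x]
after 10 — deliver 2→1: ·
after 11 — deliver 3→4: ·
after 12 — deliver 1→3: n3:foll/b6/[x]
after 13 — deliver 4→3: ·
after 14 — crash(4): n4:✗foll/b0/[-]
after 15 — timeout(2): n2:cand/b12/[x]
after 16 — propose(2,'w'): ·
after 17 — deliver 3→0: ·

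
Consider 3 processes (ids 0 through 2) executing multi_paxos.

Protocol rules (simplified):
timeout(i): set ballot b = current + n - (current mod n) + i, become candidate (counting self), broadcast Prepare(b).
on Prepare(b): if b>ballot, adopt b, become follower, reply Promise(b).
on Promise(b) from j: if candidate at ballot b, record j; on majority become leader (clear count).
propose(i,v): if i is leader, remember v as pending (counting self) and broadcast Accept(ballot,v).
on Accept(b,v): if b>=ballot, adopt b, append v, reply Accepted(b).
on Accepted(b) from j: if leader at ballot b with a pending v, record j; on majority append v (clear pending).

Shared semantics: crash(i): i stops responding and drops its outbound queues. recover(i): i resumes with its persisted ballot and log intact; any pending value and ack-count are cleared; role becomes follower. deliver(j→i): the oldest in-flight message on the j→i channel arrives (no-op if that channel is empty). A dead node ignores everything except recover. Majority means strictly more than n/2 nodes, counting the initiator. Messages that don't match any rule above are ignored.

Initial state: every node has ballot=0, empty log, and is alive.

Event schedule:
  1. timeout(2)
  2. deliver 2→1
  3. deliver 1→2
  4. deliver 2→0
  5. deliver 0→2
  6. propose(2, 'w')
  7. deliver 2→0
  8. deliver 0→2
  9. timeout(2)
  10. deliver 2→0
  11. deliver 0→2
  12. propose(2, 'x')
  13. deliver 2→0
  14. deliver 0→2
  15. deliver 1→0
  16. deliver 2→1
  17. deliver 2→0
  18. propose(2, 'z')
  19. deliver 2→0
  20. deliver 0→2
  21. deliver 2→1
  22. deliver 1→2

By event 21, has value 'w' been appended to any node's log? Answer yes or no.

1. timeout(2):  <2:cand b5 ->
2. deliver 2→1:  <1:foll b5 ->
3. deliver 1→2:  <2:lead b5 ->
4. deliver 2→0:  <0:foll b5 ->
5. deliver 0→2:  nop
6. propose(2,'w'):  nop
7. deliver 2→0:  <0:foll b5 w>
8. deliver 0→2:  <2:lead b5 w>
9. timeout(2):  <2:cand b8 w>
10. deliver 2→0:  <0:foll b8 w>
11. deliver 0→2:  <2:lead b8 w>
12. propose(2,'x'):  nop
13. deliver 2→0:  <0:foll b8 w,x>
14. deliver 0→2:  <2:lead b8 w,x>
15. deliver 1→0:  nop
16. deliver 2→1:  <1:foll b5 w>
17. deliver 2→0:  nop
18. propose(2,'z'):  nop
19. deliver 2→0:  <0:foll b8 w,x,z>
20. deliver 0→2:  <2:lead b8 w,x,z>
21. deliver 2→1:  <1:foll b8 w>

yes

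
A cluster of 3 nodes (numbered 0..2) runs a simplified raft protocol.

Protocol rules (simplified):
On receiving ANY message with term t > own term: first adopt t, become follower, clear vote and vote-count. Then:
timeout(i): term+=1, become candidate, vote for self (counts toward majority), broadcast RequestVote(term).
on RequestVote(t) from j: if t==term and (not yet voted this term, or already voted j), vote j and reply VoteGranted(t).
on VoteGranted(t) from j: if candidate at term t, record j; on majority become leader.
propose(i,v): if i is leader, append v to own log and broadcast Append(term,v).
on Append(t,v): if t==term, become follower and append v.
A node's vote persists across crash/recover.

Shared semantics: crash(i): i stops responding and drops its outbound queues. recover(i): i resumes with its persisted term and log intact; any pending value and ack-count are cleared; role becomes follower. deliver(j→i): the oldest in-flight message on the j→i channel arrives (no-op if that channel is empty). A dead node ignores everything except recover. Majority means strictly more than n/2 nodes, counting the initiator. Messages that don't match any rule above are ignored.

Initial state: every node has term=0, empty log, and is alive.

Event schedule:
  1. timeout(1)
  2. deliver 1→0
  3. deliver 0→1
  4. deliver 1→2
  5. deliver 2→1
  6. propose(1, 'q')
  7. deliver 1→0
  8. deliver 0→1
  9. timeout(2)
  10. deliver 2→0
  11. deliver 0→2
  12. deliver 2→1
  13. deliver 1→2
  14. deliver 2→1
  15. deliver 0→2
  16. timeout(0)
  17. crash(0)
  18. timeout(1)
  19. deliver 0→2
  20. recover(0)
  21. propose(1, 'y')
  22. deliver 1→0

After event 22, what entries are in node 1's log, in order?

1. timeout(1):  <1:cand t1 ->
2. deliver 1→0:  <0:foll t1 ->
3. deliver 0→1:  <1:lead t1 ->
4. deliver 1→2:  <2:foll t1 ->
5. deliver 2→1:  nop
6. propose(1,'q'):  <1:lead t1 q>
7. deliver 1→0:  <0:foll t1 q>
8. deliver 0→1:  nop
9. timeout(2):  <2:cand t2 ->
10. deliver 2→0:  <0:foll t2 q>
11. deliver 0→2:  <2:lead t2 ->
12. deliver 2→1:  <1:foll t2 q>
13. deliver 1→2:  nop
14. deliver 2→1:  nop
15. deliver 0→2:  nop
16. timeout(0):  <0:cand t3 q>
17. crash(0):  <0:✗cand t3 q>
18. timeout(1):  <1:cand t3 q>
19. deliver 0→2:  nop
20. recover(0):  <0:foll t3 q>
21. propose(1,'y'):  nop
22. deliver 1→0:  nop

q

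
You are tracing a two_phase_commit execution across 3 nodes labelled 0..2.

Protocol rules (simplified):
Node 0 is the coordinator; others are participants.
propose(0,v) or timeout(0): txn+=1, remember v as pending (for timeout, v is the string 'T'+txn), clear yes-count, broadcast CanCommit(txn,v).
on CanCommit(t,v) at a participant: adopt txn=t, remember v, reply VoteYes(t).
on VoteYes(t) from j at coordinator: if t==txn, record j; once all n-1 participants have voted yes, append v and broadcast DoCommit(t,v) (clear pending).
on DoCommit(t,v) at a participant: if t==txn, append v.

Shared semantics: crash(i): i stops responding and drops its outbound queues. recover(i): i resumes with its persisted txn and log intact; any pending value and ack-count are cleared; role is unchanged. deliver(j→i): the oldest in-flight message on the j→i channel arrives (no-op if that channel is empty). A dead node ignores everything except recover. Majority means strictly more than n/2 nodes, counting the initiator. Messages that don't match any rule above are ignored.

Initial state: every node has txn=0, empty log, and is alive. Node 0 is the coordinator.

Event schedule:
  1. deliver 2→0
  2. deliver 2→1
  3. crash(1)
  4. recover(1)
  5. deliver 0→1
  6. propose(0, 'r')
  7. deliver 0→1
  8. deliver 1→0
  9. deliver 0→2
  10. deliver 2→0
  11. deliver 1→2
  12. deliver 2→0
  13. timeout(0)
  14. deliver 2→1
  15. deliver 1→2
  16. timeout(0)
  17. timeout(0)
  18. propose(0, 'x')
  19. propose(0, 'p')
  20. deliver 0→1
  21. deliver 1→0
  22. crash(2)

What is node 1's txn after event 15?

e1 deliver 2→0: ·
e2 deliver 2→1: ·
e3 crash(1): 1[✗part,t=0,-]
e4 recover(1): 1[part,t=0,-]
e5 deliver 0→1: ·
e6 propose(0,'r'): 0[coor,t=1,-]
e7 deliver 0→1: 1[part,t=1,-]
e8 deliver 1→0: ·
e9 deliver 0→2: 2[part,t=1,-]
e10 deliver 2→0: 0[coor,t=1,r]
e11 deliver 1→2: ·
e12 deliver 2→0: ·
e13 timeout(0): 0[coor,t=2,r]
e14 deliver 2→1: ·
e15 deliver 1→2: ·

1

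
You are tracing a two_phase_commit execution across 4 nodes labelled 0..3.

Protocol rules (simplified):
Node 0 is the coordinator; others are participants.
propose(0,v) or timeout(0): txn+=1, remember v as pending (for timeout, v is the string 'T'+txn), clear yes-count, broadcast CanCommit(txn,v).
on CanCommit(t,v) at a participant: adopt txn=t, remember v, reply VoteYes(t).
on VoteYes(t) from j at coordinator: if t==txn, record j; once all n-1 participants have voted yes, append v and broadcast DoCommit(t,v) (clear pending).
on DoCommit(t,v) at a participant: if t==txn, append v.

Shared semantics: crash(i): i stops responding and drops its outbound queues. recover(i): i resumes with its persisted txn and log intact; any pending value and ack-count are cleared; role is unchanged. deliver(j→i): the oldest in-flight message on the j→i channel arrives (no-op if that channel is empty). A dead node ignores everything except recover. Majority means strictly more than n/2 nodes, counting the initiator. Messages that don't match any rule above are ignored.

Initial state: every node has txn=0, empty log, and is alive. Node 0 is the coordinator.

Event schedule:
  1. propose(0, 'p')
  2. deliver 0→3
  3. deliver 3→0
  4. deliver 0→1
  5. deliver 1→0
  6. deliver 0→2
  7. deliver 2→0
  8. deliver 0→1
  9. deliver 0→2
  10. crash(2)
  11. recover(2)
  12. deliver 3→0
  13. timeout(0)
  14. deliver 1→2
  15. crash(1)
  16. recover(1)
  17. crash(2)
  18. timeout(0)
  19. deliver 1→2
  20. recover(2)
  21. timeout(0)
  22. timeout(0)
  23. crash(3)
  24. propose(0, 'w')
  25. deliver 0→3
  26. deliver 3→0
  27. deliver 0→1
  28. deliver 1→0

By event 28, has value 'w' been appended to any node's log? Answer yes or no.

[1] propose(0,'p') → N0(coor t1 [-])
[2] deliver 0→3 → N3(part t1 [-])
[3] deliver 3→0 → ∅
[4] deliver 0→1 → N1(part t1 [-])
[5] deliver 1→0 → ∅
[6] deliver 0→2 → N2(part t1 [-])
[7] deliver 2→0 → N0(coor t1 [p])
[8] deliver 0→1 → N1(part t1 [p])
[9] deliver 0→2 → N2(part t1 [p])
[10] crash(2) → N2(✗part t1 [p])
[11] recover(2) → N2(part t1 [p])
[12] deliver 3→0 → ∅
[13] timeout(0) → N0(coor t2 [p])
[14] deliver 1→2 → ∅
[15] crash(1) → N1(✗part t1 [p])
[16] recover(1) → N1(part t1 [p])
[17] crash(2) → N2(✗part t1 [p])
[18] timeout(0) → N0(coor t3 [p])
[19] deliver 1→2 → ∅
[20] recover(2) → N2(part t1 [p])
[21] timeout(0) → N0(coor t4 [p])
[22] timeout(0) → N0(coor t5 [p])
[23] crash(3) → N3(✗part t1 [-])
[24] propose(0,'w') → N0(coor t6 [p])
[25] deliver 0→3 → ∅
[26] deliver 3→0 → ∅
[27] deliver 0→1 → N1(part t2 [p])
[28] deliver 1→0 → ∅

no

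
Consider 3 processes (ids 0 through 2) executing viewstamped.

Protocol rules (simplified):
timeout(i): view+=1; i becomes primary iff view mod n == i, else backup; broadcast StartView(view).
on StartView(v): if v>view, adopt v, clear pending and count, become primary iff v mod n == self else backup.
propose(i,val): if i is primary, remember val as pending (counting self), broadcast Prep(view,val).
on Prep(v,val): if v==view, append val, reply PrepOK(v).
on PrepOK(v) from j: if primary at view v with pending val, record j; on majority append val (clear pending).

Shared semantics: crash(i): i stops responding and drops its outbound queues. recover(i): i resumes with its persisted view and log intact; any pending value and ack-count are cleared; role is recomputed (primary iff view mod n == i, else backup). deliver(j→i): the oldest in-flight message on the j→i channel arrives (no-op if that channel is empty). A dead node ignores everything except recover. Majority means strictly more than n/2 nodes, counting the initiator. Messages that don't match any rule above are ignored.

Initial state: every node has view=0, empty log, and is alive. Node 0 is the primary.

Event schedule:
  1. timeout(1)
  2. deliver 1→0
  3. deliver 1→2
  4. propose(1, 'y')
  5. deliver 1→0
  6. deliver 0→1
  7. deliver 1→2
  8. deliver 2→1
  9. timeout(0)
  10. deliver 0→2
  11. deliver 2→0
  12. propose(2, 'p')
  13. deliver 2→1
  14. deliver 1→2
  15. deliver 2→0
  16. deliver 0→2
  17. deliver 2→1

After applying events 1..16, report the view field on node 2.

2

[1] timeout(1) → N1(prim v1 [-])
[2] deliver 1→0 → N0(back v1 [-])
[3] deliver 1→2 → N2(back v1 [-])
[4] propose(1,'y') → ∅
[5] deliver 1→0 → N0(back v1 [y])
[6] deliver 0→1 → N1(prim v1 [y])
[7] deliver 1→2 → N2(back v1 [y])
[8] deliver 2→1 → ∅
[9] timeout(0) → N0(back v2 [y])
[10] deliver 0→2 → N2(prim v2 [y])
[11] deliver 2→0 → ∅
[12] propose(2,'p') → ∅
[13] deliver 2→1 → ∅
[14] deliver 1→2 → ∅
[15] deliver 2→0 → N0(back v2 [y,p])
[16] deliver 0→2 → N2(prim v2 [y,p])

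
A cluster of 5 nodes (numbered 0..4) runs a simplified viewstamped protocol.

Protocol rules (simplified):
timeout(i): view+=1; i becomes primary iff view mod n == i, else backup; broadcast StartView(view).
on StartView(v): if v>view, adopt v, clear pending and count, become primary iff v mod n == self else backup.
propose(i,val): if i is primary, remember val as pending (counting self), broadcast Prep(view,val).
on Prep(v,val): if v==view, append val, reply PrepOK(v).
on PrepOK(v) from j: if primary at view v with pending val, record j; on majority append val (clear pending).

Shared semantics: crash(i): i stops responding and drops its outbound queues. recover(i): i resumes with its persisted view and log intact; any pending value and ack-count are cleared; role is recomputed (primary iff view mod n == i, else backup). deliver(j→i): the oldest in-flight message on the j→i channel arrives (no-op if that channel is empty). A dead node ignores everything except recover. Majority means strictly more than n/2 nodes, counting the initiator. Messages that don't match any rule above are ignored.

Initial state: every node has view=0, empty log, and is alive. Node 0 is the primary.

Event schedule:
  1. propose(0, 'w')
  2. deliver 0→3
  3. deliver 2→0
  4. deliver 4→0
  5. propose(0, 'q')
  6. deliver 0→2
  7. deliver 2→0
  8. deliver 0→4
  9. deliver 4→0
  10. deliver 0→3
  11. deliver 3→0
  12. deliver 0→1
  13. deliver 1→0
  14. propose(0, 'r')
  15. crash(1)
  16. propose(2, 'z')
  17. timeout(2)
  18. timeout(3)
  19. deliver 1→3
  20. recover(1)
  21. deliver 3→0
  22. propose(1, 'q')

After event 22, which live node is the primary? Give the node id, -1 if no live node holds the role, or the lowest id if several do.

[1] propose(0,'w') → ∅
[2] deliver 0→3 → N3(back v0 [w])
[3] deliver 2→0 → ∅
[4] deliver 4→0 → ∅
[5] propose(0,'q') → ∅
[6] deliver 0→2 → N2(back v0 [w])
[7] deliver 2→0 → ∅
[8] deliver 0→4 → N4(back v0 [w])
[9] deliver 4→0 → N0(prim v0 [q])
[10] deliver 0→3 → N3(back v0 [w,q])
[11] deliver 3→0 → ∅
[12] deliver 0→1 → N1(back v0 [w])
[13] deliver 1→0 → ∅
[14] propose(0,'r') → ∅
[15] crash(1) → N1(✗back v0 [w])
[16] propose(2,'z') → ∅
[17] timeout(2) → N2(back v1 [w])
[18] timeout(3) → N3(back v1 [w,q])
[19] deliver 1→3 → ∅
[20] recover(1) → N1(back v0 [w])
[21] deliver 3→0 → ∅
[22] propose(1,'q') → ∅

0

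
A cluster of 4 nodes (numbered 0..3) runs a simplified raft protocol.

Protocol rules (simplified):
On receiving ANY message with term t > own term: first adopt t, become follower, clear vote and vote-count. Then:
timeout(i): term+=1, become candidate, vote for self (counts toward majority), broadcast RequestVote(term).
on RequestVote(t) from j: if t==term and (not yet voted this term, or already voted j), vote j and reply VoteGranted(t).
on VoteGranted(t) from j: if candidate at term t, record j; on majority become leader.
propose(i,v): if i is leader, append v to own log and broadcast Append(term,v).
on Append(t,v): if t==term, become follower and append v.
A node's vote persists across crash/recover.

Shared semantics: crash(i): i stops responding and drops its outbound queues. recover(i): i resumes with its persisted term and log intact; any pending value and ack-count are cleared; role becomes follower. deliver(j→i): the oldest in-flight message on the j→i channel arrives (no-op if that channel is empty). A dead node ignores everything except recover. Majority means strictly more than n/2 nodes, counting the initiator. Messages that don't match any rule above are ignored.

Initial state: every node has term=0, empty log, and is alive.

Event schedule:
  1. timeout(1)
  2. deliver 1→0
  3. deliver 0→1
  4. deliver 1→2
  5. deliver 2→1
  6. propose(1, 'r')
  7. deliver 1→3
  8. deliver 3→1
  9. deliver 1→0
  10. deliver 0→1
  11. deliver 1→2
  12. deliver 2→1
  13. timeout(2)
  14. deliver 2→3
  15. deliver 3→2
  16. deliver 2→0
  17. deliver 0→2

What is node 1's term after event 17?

after 1 — timeout(1): n1:cand/t1/[-]
after 2 — deliver 1→0: n0:foll/t1/[-]
after 3 — deliver 0→1: ·
after 4 — deliver 1→2: n2:foll/t1/[-]
after 5 — deliver 2→1: n1:lead/t1/[-]
after 6 — propose(1,'r'): n1:lead/t1/[r]
after 7 — deliver 1→3: n3:foll/t1/[-]
after 8 — deliver 3→1: ·
after 9 — deliver 1→0: n0:foll/t1/[r]
after 10 — deliver 0→1: ·
after 11 — deliver 1→2: n2:foll/t1/[r]
after 12 — deliver 2→1: ·
after 13 — timeout(2): n2:cand/t2/[r]
after 14 — deliver 2→3: n3:foll/t2/[-]
after 15 — deliver 3→2: ·
after 16 — deliver 2→0: n0:foll/t2/[r]
after 17 — deliver 0→2: n2:lead/t2/[r]

1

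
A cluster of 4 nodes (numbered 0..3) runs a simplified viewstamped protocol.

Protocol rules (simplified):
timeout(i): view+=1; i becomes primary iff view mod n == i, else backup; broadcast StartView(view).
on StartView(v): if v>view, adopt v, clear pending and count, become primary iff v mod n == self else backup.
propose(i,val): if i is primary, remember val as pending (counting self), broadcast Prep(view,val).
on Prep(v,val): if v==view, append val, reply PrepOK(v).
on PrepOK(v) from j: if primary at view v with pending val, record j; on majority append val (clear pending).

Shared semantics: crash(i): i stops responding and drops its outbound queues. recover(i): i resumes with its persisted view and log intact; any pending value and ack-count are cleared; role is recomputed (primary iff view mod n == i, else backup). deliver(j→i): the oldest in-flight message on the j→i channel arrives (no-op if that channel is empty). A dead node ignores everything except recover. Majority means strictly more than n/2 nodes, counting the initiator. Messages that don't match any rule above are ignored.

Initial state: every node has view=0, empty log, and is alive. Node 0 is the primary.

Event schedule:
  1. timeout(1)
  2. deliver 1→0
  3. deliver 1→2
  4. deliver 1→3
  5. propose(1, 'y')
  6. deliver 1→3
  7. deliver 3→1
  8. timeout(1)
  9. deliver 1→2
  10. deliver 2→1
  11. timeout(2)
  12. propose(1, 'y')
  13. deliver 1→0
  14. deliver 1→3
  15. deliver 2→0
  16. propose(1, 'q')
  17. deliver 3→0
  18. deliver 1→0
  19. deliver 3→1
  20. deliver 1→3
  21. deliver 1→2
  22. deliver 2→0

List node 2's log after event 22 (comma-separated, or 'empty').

[1] timeout(1) → N1(prim v1 [-])
[2] deliver 1→0 → N0(back v1 [-])
[3] deliver 1→2 → N2(back v1 [-])
[4] deliver 1→3 → N3(back v1 [-])
[5] propose(1,'y') → ∅
[6] deliver 1→3 → N3(back v1 [y])
[7] deliver 3→1 → ∅
[8] timeout(1) → N1(back v2 [-])
[9] deliver 1→2 → N2(back v1 [y])
[10] deliver 2→1 → ∅
[11] timeout(2) → N2(prim v2 [y])
[12] propose(1,'y') → ∅
[13] deliver 1→0 → N0(back v1 [y])
[14] deliver 1→3 → N3(back v2 [y])
[15] deliver 2→0 → N0(back v2 [y])
[16] propose(1,'q') → ∅
[17] deliver 3→0 → ∅
[18] deliver 1→0 → ∅
[19] deliver 3→1 → ∅
[20] deliver 1→3 → ∅
[21] deliver 1→2 → ∅
[22] deliver 2→0 → ∅

y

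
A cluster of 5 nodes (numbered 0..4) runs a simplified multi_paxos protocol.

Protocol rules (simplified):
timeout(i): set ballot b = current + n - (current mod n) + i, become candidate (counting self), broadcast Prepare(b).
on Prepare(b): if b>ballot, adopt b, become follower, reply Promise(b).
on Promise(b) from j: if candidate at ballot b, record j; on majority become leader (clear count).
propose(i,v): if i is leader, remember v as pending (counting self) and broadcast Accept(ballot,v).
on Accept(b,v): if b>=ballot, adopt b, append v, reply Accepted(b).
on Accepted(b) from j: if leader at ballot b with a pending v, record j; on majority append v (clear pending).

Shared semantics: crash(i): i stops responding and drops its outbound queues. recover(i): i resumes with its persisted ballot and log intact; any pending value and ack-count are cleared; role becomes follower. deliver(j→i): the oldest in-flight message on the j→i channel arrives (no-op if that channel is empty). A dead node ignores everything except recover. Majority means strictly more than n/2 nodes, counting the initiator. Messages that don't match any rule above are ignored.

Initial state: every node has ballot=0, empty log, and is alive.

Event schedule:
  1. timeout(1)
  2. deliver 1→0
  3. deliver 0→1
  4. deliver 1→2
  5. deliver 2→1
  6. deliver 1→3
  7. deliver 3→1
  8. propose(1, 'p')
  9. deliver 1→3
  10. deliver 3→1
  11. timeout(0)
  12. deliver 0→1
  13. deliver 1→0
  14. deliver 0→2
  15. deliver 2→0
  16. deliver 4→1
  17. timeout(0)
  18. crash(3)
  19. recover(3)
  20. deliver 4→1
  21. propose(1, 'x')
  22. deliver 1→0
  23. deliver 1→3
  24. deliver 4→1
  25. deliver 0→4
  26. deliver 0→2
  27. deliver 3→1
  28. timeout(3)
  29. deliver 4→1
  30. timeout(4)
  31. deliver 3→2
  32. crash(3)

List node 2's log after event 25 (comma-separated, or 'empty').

e1 timeout(1): 1[cand,b=6,-]
e2 deliver 1→0: 0[foll,b=6,-]
e3 deliver 0→1: ·
e4 deliver 1→2: 2[foll,b=6,-]
e5 deliver 2→1: 1[lead,b=6,-]
e6 deliver 1→3: 3[foll,b=6,-]
e7 deliver 3→1: ·
e8 propose(1,'p'): ·
e9 deliver 1→3: 3[foll,b=6,p]
e10 deliver 3→1: ·
e11 timeout(0): 0[cand,b=10,-]
e12 deliver 0→1: 1[foll,b=10,-]
e13 deliver 1→0: ·
e14 deliver 0→2: 2[foll,b=10,-]
e15 deliver 2→0: ·
e16 deliver 4→1: ·
e17 timeout(0): 0[cand,b=15,-]
e18 crash(3): 3[✗foll,b=6,p]
e19 recover(3): 3[foll,b=6,p]
e20 deliver 4→1: ·
e21 propose(1,'x'): ·
e22 deliver 1→0: ·
e23 deliver 1→3: ·
e24 deliver 4→1: ·
e25 deliver 0→4: 4[foll,b=10,-]

empty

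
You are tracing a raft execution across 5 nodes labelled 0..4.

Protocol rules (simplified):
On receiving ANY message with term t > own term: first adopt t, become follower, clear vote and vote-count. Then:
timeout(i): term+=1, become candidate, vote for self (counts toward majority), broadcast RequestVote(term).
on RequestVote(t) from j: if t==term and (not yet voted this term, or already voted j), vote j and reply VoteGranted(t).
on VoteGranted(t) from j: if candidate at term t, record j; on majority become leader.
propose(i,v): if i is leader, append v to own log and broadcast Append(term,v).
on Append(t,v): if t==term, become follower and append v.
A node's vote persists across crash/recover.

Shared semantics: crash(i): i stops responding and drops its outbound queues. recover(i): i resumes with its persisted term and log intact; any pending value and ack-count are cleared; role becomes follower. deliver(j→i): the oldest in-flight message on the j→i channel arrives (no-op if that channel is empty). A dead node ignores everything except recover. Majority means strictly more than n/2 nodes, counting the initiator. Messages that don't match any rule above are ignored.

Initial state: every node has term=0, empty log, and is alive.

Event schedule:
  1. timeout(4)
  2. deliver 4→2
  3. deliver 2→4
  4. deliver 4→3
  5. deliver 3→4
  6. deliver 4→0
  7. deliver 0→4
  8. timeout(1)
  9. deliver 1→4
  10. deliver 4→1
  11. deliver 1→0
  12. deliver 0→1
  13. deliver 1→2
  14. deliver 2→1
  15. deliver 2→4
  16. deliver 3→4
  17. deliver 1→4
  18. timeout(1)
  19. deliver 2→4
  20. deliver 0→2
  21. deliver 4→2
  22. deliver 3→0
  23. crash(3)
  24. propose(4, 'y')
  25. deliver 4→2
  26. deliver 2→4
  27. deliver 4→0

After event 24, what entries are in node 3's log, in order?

empty

[1] timeout(4) → N4(cand t1 [-])
[2] deliver 4→2 → N2(foll t1 [-])
[3] deliver 2→4 → ∅
[4] deliver 4→3 → N3(foll t1 [-])
[5] deliver 3→4 → N4(lead t1 [-])
[6] deliver 4→0 → N0(foll t1 [-])
[7] deliver 0→4 → ∅
[8] timeout(1) → N1(cand t1 [-])
[9] deliver 1→4 → ∅
[10] deliver 4→1 → ∅
[11] deliver 1→0 → ∅
[12] deliver 0→1 → ∅
[13] deliver 1→2 → ∅
[14] deliver 2→1 → ∅
[15] deliver 2→4 → ∅
[16] deliver 3→4 → ∅
[17] deliver 1→4 → ∅
[18] timeout(1) → N1(cand t2 [-])
[19] deliver 2→4 → ∅
[20] deliver 0→2 → ∅
[21] deliver 4→2 → ∅
[22] deliver 3→0 → ∅
[23] crash(3) → N3(✗foll t1 [-])
[24] propose(4,'y') → N4(lead t1 [y])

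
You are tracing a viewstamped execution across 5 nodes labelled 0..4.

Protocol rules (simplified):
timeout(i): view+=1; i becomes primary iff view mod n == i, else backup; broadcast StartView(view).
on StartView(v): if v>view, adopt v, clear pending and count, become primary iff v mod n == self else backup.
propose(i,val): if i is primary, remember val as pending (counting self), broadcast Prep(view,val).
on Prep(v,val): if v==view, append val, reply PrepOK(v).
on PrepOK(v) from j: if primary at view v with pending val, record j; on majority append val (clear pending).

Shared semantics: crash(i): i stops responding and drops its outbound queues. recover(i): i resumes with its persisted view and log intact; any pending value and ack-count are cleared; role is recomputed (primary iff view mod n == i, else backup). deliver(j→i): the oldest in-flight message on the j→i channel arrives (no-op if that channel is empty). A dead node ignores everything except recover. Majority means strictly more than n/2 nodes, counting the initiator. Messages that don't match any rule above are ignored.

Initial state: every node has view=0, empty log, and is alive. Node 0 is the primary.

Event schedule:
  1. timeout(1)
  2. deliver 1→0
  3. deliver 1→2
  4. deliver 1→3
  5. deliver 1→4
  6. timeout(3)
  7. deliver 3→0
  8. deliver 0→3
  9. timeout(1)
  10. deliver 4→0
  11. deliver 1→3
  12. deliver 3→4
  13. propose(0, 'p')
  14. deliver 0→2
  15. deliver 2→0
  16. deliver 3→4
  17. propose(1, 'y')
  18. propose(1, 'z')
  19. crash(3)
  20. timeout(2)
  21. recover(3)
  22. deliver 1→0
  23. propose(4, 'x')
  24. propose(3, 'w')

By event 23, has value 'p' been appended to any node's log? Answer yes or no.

1. timeout(1):  <1:prim v1 ->
2. deliver 1→0:  <0:back v1 ->
3. deliver 1→2:  <2:back v1 ->
4. deliver 1→3:  <3:back v1 ->
5. deliver 1→4:  <4:back v1 ->
6. timeout(3):  <3:back v2 ->
7. deliver 3→0:  <0:back v2 ->
8. deliver 0→3:  nop
9. timeout(1):  <1:back v2 ->
10. deliver 4→0:  nop
11. deliver 1→3:  nop
12. deliver 3→4:  <4:back v2 ->
13. propose(0,'p'):  nop
14. deliver 0→2:  nop
15. deliver 2→0:  nop
16. deliver 3→4:  nop
17. propose(1,'y'):  nop
18. propose(1,'z'):  nop
19. crash(3):  <3:✗back v2 ->
20. timeout(2):  <2:prim v2 ->
21. recover(3):  <3:back v2 ->
22. deliver 1→0:  nop
23. propose(4,'x'):  nop

no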